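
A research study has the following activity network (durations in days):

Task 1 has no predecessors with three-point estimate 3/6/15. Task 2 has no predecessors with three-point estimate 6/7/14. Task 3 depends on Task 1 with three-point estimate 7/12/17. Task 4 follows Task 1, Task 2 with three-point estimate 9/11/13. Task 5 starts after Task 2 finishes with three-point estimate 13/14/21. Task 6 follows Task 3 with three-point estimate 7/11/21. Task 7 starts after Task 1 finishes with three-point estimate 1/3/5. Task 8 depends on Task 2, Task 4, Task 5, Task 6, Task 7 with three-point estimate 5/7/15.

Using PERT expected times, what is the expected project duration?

39 days

te_Task 1 = (3 + 4·6 + 15)/6 = 42/6 = 7
te_Task 2 = (6 + 4·7 + 14)/6 = 48/6 = 8
te_Task 3 = (7 + 4·12 + 17)/6 = 72/6 = 12
te_Task 4 = (9 + 4·11 + 13)/6 = 66/6 = 11
te_Task 5 = (13 + 4·14 + 21)/6 = 90/6 = 15
te_Task 6 = (7 + 4·11 + 21)/6 = 72/6 = 12
te_Task 7 = (1 + 4·3 + 5)/6 = 18/6 = 3
te_Task 8 = (5 + 4·7 + 15)/6 = 48/6 = 8

Forward pass:
ES_Task 1 = 0; EF_Task 1 = 7
ES_Task 2 = 0; EF_Task 2 = 8
ES_Task 3 = 7; EF_Task 3 = 7+12 = 19
ES_Task 4 = max(EF_Task 1=7, EF_Task 2=8) = 8; EF_Task 4 = 8+11 = 19
ES_Task 5 = 8; EF_Task 5 = 8+15 = 23
ES_Task 6 = 19; EF_Task 6 = 19+12 = 31
ES_Task 7 = 7; EF_Task 7 = 7+3 = 10
ES_Task 8 = max(EF_Task 2=8, EF_Task 4=19, EF_Task 5=23, EF_Task 6=31, EF_Task 7=10) = 31; EF_Task 8 = 31+8 = 39
Expected project duration μ = 39 days. Critical path: Task 1 → Task 3 → Task 6 → Task 8.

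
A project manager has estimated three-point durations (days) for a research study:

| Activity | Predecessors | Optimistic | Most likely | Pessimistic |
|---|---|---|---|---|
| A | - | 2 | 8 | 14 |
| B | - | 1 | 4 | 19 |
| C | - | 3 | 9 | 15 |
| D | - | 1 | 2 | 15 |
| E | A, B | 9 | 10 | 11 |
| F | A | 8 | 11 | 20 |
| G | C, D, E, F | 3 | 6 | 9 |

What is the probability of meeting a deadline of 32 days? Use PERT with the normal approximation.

te_A = (2 + 4·8 + 14)/6 = 48/6 = 8; σ²_A = ((14−2)/6)² = 4.000
te_B = (1 + 4·4 + 19)/6 = 36/6 = 6; σ²_B = ((19−1)/6)² = 9.000
te_C = (3 + 4·9 + 15)/6 = 54/6 = 9; σ²_C = ((15−3)/6)² = 4.000
te_D = (1 + 4·2 + 15)/6 = 24/6 = 4; σ²_D = ((15−1)/6)² = 5.444
te_E = (9 + 4·10 + 11)/6 = 60/6 = 10; σ²_E = ((11−9)/6)² = 0.111
te_F = (8 + 4·11 + 20)/6 = 72/6 = 12; σ²_F = ((20−8)/6)² = 4.000
te_G = (3 + 4·6 + 9)/6 = 36/6 = 6; σ²_G = ((9−3)/6)² = 1.000

Forward pass:
ES_A = 0; EF_A = 8
ES_B = 0; EF_B = 6
ES_C = 0; EF_C = 9
ES_D = 0; EF_D = 4
ES_E = max(EF_A=8, EF_B=6) = 8; EF_E = 8+10 = 18
ES_F = 8; EF_F = 8+12 = 20
ES_G = max(EF_C=9, EF_D=4, EF_E=18, EF_F=20) = 20; EF_G = 20+6 = 26
Expected project duration μ = 26 days. Critical path: A → F → G.

Variance along critical path = 4.000 + 4.000 + 1.000 = 9.000; σ = √9.000 = 3.000 days.
Z = (32 − 26) / 3.000 = 2.000
P(T ≤ 32) = Φ(2.000) ≈ 0.977

0.977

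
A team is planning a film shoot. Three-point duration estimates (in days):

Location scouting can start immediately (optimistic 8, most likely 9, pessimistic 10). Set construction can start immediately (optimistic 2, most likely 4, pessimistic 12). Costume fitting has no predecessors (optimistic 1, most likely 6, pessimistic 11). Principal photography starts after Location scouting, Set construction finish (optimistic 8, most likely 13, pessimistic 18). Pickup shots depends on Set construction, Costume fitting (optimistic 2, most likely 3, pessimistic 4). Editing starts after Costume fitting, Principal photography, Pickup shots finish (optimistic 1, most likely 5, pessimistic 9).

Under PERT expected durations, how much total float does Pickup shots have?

13 days

te_Location scouting = (8 + 4·9 + 10)/6 = 54/6 = 9
te_Set construction = (2 + 4·4 + 12)/6 = 30/6 = 5
te_Costume fitting = (1 + 4·6 + 11)/6 = 36/6 = 6
te_Principal photography = (8 + 4·13 + 18)/6 = 78/6 = 13
te_Pickup shots = (2 + 4·3 + 4)/6 = 18/6 = 3
te_Editing = (1 + 4·5 + 9)/6 = 30/6 = 5

Forward pass:
ES_Location scouting = 0; EF_Location scouting = 9
ES_Set construction = 0; EF_Set construction = 5
ES_Costume fitting = 0; EF_Costume fitting = 6
ES_Principal photography = max(EF_Location scouting=9, EF_Set construction=5) = 9; EF_Principal photography = 9+13 = 22
ES_Pickup shots = max(EF_Set construction=5, EF_Costume fitting=6) = 6; EF_Pickup shots = 6+3 = 9
ES_Editing = max(EF_Costume fitting=6, EF_Principal photography=22, EF_Pickup shots=9) = 22; EF_Editing = 22+5 = 27
Expected project duration μ = 27 days. Critical path: Location scouting → Principal photography → Editing.

Backward pass:
LF_Editing = 27; LS_Editing = 27−5 = 22
LF_Pickup shots = LS_Editing = 22; LS_Pickup shots = 22−3 = 19
LF_Principal photography = LS_Editing = 22; LS_Principal photography = 22−13 = 9
LF_Costume fitting = min(LS_Pickup shots=19, LS_Editing=22) = 19; LS_Costume fitting = 19−6 = 13
LF_Set construction = min(LS_Principal photography=9, LS_Pickup shots=19) = 9; LS_Set construction = 9−5 = 4
LF_Location scouting = LS_Principal photography = 9; LS_Location scouting = 9−9 = 0
Slack_Pickup shots = LS_Pickup shots − ES_Pickup shots = 19 − 6 = 13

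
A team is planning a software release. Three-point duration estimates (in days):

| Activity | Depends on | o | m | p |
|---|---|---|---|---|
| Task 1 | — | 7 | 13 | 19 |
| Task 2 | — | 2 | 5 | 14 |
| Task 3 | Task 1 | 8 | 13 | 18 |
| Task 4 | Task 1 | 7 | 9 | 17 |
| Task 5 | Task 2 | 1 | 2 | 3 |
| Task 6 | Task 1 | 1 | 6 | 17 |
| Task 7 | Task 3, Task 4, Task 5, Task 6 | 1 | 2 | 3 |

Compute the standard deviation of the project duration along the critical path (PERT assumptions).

2.62 days

te_Task 1 = (7 + 4·13 + 19)/6 = 78/6 = 13; σ²_Task 1 = ((19−7)/6)² = 4.000
te_Task 2 = (2 + 4·5 + 14)/6 = 36/6 = 6; σ²_Task 2 = ((14−2)/6)² = 4.000
te_Task 3 = (8 + 4·13 + 18)/6 = 78/6 = 13; σ²_Task 3 = ((18−8)/6)² = 2.778
te_Task 4 = (7 + 4·9 + 17)/6 = 60/6 = 10; σ²_Task 4 = ((17−7)/6)² = 2.778
te_Task 5 = (1 + 4·2 + 3)/6 = 12/6 = 2; σ²_Task 5 = ((3−1)/6)² = 0.111
te_Task 6 = (1 + 4·6 + 17)/6 = 42/6 = 7; σ²_Task 6 = ((17−1)/6)² = 7.111
te_Task 7 = (1 + 4·2 + 3)/6 = 12/6 = 2; σ²_Task 7 = ((3−1)/6)² = 0.111

Forward pass:
ES_Task 1 = 0; EF_Task 1 = 13
ES_Task 2 = 0; EF_Task 2 = 6
ES_Task 3 = 13; EF_Task 3 = 13+13 = 26
ES_Task 4 = 13; EF_Task 4 = 13+10 = 23
ES_Task 5 = 6; EF_Task 5 = 6+2 = 8
ES_Task 6 = 13; EF_Task 6 = 13+7 = 20
ES_Task 7 = max(EF_Task 3=26, EF_Task 4=23, EF_Task 5=8, EF_Task 6=20) = 26; EF_Task 7 = 26+2 = 28
Expected project duration μ = 28 days. Critical path: Task 1 → Task 3 → Task 7.

Variance along critical path = 4.000 + 2.778 + 0.111 = 6.889
σ = √6.889 = 2.625 days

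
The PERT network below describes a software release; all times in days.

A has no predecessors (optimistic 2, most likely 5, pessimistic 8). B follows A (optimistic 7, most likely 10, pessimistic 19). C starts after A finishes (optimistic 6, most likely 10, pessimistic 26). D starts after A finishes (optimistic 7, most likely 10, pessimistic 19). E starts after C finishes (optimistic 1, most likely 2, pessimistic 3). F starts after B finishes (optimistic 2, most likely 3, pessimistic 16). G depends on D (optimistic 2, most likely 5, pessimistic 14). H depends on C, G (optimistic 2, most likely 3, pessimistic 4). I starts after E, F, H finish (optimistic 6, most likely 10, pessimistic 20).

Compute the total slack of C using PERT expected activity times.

te_A = (2 + 4·5 + 8)/6 = 30/6 = 5
te_B = (7 + 4·10 + 19)/6 = 66/6 = 11
te_C = (6 + 4·10 + 26)/6 = 72/6 = 12
te_D = (7 + 4·10 + 19)/6 = 66/6 = 11
te_E = (1 + 4·2 + 3)/6 = 12/6 = 2
te_F = (2 + 4·3 + 16)/6 = 30/6 = 5
te_G = (2 + 4·5 + 14)/6 = 36/6 = 6
te_H = (2 + 4·3 + 4)/6 = 18/6 = 3
te_I = (6 + 4·10 + 20)/6 = 66/6 = 11

Forward pass:
ES_A = 0; EF_A = 5
ES_B = 5; EF_B = 5+11 = 16
ES_C = 5; EF_C = 5+12 = 17
ES_D = 5; EF_D = 5+11 = 16
ES_E = 17; EF_E = 17+2 = 19
ES_F = 16; EF_F = 16+5 = 21
ES_G = 16; EF_G = 16+6 = 22
ES_H = max(EF_C=17, EF_G=22) = 22; EF_H = 22+3 = 25
ES_I = max(EF_E=19, EF_F=21, EF_H=25) = 25; EF_I = 25+11 = 36
Expected project duration μ = 36 days. Critical path: A → D → G → H → I.

Backward pass:
LF_I = 36; LS_I = 36−11 = 25
LF_H = LS_I = 25; LS_H = 25−3 = 22
LF_G = LS_H = 22; LS_G = 22−6 = 16
LF_F = LS_I = 25; LS_F = 25−5 = 20
LF_E = LS_I = 25; LS_E = 25−2 = 23
LF_D = LS_G = 16; LS_D = 16−11 = 5
LF_C = min(LS_E=23, LS_H=22) = 22; LS_C = 22−12 = 10
LF_B = LS_F = 20; LS_B = 20−11 = 9
LF_A = min(LS_B=9, LS_C=10, LS_D=5) = 5; LS_A = 5−5 = 0
Slack_C = LS_C − ES_C = 10 − 5 = 5

5 days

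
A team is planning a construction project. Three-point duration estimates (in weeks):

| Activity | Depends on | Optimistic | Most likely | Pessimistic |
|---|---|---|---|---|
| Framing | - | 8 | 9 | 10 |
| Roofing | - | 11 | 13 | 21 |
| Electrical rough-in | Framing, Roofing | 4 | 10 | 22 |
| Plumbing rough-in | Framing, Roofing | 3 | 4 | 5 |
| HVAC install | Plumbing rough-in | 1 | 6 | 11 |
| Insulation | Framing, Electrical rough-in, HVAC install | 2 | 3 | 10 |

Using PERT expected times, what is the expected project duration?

29 weeks

te_Framing = (8 + 4·9 + 10)/6 = 54/6 = 9
te_Roofing = (11 + 4·13 + 21)/6 = 84/6 = 14
te_Electrical rough-in = (4 + 4·10 + 22)/6 = 66/6 = 11
te_Plumbing rough-in = (3 + 4·4 + 5)/6 = 24/6 = 4
te_HVAC install = (1 + 4·6 + 11)/6 = 36/6 = 6
te_Insulation = (2 + 4·3 + 10)/6 = 24/6 = 4

Forward pass:
ES_Framing = 0; EF_Framing = 9
ES_Roofing = 0; EF_Roofing = 14
ES_Electrical rough-in = max(EF_Framing=9, EF_Roofing=14) = 14; EF_Electrical rough-in = 14+11 = 25
ES_Plumbing rough-in = max(EF_Framing=9, EF_Roofing=14) = 14; EF_Plumbing rough-in = 14+4 = 18
ES_HVAC install = 18; EF_HVAC install = 18+6 = 24
ES_Insulation = max(EF_Framing=9, EF_Electrical rough-in=25, EF_HVAC install=24) = 25; EF_Insulation = 25+4 = 29
Expected project duration μ = 29 weeks. Critical path: Roofing → Electrical rough-in → Insulation.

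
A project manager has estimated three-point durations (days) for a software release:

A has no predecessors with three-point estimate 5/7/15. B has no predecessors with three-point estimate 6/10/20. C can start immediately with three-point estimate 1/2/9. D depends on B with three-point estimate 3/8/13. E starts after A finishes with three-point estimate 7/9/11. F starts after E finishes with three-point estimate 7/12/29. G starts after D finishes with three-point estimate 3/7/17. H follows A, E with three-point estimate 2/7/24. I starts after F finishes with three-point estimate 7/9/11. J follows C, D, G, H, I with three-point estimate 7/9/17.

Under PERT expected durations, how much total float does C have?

te_A = (5 + 4·7 + 15)/6 = 48/6 = 8
te_B = (6 + 4·10 + 20)/6 = 66/6 = 11
te_C = (1 + 4·2 + 9)/6 = 18/6 = 3
te_D = (3 + 4·8 + 13)/6 = 48/6 = 8
te_E = (7 + 4·9 + 11)/6 = 54/6 = 9
te_F = (7 + 4·12 + 29)/6 = 84/6 = 14
te_G = (3 + 4·7 + 17)/6 = 48/6 = 8
te_H = (2 + 4·7 + 24)/6 = 54/6 = 9
te_I = (7 + 4·9 + 11)/6 = 54/6 = 9
te_J = (7 + 4·9 + 17)/6 = 60/6 = 10

Forward pass:
ES_A = 0; EF_A = 8
ES_B = 0; EF_B = 11
ES_C = 0; EF_C = 3
ES_D = 11; EF_D = 11+8 = 19
ES_E = 8; EF_E = 8+9 = 17
ES_F = 17; EF_F = 17+14 = 31
ES_G = 19; EF_G = 19+8 = 27
ES_H = max(EF_A=8, EF_E=17) = 17; EF_H = 17+9 = 26
ES_I = 31; EF_I = 31+9 = 40
ES_J = max(EF_C=3, EF_D=19, EF_G=27, EF_H=26, EF_I=40) = 40; EF_J = 40+10 = 50
Expected project duration μ = 50 days. Critical path: A → E → F → I → J.

Backward pass:
LF_J = 50; LS_J = 50−10 = 40
LF_I = LS_J = 40; LS_I = 40−9 = 31
LF_H = LS_J = 40; LS_H = 40−9 = 31
LF_G = LS_J = 40; LS_G = 40−8 = 32
LF_F = LS_I = 31; LS_F = 31−14 = 17
LF_E = min(LS_F=17, LS_H=31) = 17; LS_E = 17−9 = 8
LF_D = min(LS_G=32, LS_J=40) = 32; LS_D = 32−8 = 24
LF_C = LS_J = 40; LS_C = 40−3 = 37
LF_B = LS_D = 24; LS_B = 24−11 = 13
LF_A = min(LS_E=8, LS_H=31) = 8; LS_A = 8−8 = 0
Slack_C = LS_C − ES_C = 37 − 0 = 37

37 days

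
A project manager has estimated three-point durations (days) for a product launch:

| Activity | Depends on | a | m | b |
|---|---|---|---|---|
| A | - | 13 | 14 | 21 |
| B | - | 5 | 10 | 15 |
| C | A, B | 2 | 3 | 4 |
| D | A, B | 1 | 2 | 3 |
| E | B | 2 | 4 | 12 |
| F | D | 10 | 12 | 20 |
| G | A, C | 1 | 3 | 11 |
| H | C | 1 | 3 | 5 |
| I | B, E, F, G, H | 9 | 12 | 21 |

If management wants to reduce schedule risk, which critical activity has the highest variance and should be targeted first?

te_A = (13 + 4·14 + 21)/6 = 90/6 = 15; σ²_A = ((21−13)/6)² = 1.778
te_B = (5 + 4·10 + 15)/6 = 60/6 = 10; σ²_B = ((15−5)/6)² = 2.778
te_C = (2 + 4·3 + 4)/6 = 18/6 = 3; σ²_C = ((4−2)/6)² = 0.111
te_D = (1 + 4·2 + 3)/6 = 12/6 = 2; σ²_D = ((3−1)/6)² = 0.111
te_E = (2 + 4·4 + 12)/6 = 30/6 = 5; σ²_E = ((12−2)/6)² = 2.778
te_F = (10 + 4·12 + 20)/6 = 78/6 = 13; σ²_F = ((20−10)/6)² = 2.778
te_G = (1 + 4·3 + 11)/6 = 24/6 = 4; σ²_G = ((11−1)/6)² = 2.778
te_H = (1 + 4·3 + 5)/6 = 18/6 = 3; σ²_H = ((5−1)/6)² = 0.444
te_I = (9 + 4·12 + 21)/6 = 78/6 = 13; σ²_I = ((21−9)/6)² = 4.000

Forward pass:
ES_A = 0; EF_A = 15
ES_B = 0; EF_B = 10
ES_C = max(EF_A=15, EF_B=10) = 15; EF_C = 15+3 = 18
ES_D = max(EF_A=15, EF_B=10) = 15; EF_D = 15+2 = 17
ES_E = 10; EF_E = 10+5 = 15
ES_F = 17; EF_F = 17+13 = 30
ES_G = max(EF_A=15, EF_C=18) = 18; EF_G = 18+4 = 22
ES_H = 18; EF_H = 18+3 = 21
ES_I = max(EF_B=10, EF_E=15, EF_F=30, EF_G=22, EF_H=21) = 30; EF_I = 30+13 = 43
Expected project duration μ = 43 days. Critical path: A → D → F → I.

Variances on critical path: σ²_A=1.778, σ²_D=0.111, σ²_F=2.778, σ²_I=4.000.
Largest is σ²_I = 4.000.

I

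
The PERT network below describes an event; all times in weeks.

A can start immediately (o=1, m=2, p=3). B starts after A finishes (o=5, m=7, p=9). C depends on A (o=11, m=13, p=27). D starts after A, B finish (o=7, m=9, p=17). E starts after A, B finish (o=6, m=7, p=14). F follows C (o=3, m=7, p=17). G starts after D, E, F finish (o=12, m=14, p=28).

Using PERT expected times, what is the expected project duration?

te_A = (1 + 4·2 + 3)/6 = 12/6 = 2
te_B = (5 + 4·7 + 9)/6 = 42/6 = 7
te_C = (11 + 4·13 + 27)/6 = 90/6 = 15
te_D = (7 + 4·9 + 17)/6 = 60/6 = 10
te_E = (6 + 4·7 + 14)/6 = 48/6 = 8
te_F = (3 + 4·7 + 17)/6 = 48/6 = 8
te_G = (12 + 4·14 + 28)/6 = 96/6 = 16

Forward pass:
ES_A = 0; EF_A = 2
ES_B = 2; EF_B = 2+7 = 9
ES_C = 2; EF_C = 2+15 = 17
ES_D = max(EF_A=2, EF_B=9) = 9; EF_D = 9+10 = 19
ES_E = max(EF_A=2, EF_B=9) = 9; EF_E = 9+8 = 17
ES_F = 17; EF_F = 17+8 = 25
ES_G = max(EF_D=19, EF_E=17, EF_F=25) = 25; EF_G = 25+16 = 41
Expected project duration μ = 41 weeks. Critical path: A → C → F → G.

41 weeks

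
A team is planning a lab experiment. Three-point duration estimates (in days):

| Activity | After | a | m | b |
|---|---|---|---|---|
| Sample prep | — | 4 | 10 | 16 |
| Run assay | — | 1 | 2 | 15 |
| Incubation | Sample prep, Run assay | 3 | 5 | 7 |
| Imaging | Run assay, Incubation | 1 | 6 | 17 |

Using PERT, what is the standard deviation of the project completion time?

3.40 days

te_Sample prep = (4 + 4·10 + 16)/6 = 60/6 = 10; σ²_Sample prep = ((16−4)/6)² = 4.000
te_Run assay = (1 + 4·2 + 15)/6 = 24/6 = 4; σ²_Run assay = ((15−1)/6)² = 5.444
te_Incubation = (3 + 4·5 + 7)/6 = 30/6 = 5; σ²_Incubation = ((7−3)/6)² = 0.444
te_Imaging = (1 + 4·6 + 17)/6 = 42/6 = 7; σ²_Imaging = ((17−1)/6)² = 7.111

Forward pass:
ES_Sample prep = 0; EF_Sample prep = 10
ES_Run assay = 0; EF_Run assay = 4
ES_Incubation = max(EF_Sample prep=10, EF_Run assay=4) = 10; EF_Incubation = 10+5 = 15
ES_Imaging = max(EF_Run assay=4, EF_Incubation=15) = 15; EF_Imaging = 15+7 = 22
Expected project duration μ = 22 days. Critical path: Sample prep → Incubation → Imaging.

Variance along critical path = 4.000 + 0.444 + 7.111 = 11.556
σ = √11.556 = 3.399 days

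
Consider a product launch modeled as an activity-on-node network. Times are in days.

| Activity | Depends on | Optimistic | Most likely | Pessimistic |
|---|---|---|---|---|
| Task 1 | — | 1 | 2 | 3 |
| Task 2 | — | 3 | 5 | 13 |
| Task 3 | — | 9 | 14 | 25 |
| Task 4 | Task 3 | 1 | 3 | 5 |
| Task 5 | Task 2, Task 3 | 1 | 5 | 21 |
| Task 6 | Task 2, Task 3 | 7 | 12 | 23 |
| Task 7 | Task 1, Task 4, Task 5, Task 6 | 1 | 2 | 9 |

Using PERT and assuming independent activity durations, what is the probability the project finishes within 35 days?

te_Task 1 = (1 + 4·2 + 3)/6 = 12/6 = 2; σ²_Task 1 = ((3−1)/6)² = 0.111
te_Task 2 = (3 + 4·5 + 13)/6 = 36/6 = 6; σ²_Task 2 = ((13−3)/6)² = 2.778
te_Task 3 = (9 + 4·14 + 25)/6 = 90/6 = 15; σ²_Task 3 = ((25−9)/6)² = 7.111
te_Task 4 = (1 + 4·3 + 5)/6 = 18/6 = 3; σ²_Task 4 = ((5−1)/6)² = 0.444
te_Task 5 = (1 + 4·5 + 21)/6 = 42/6 = 7; σ²_Task 5 = ((21−1)/6)² = 11.111
te_Task 6 = (7 + 4·12 + 23)/6 = 78/6 = 13; σ²_Task 6 = ((23−7)/6)² = 7.111
te_Task 7 = (1 + 4·2 + 9)/6 = 18/6 = 3; σ²_Task 7 = ((9−1)/6)² = 1.778

Forward pass:
ES_Task 1 = 0; EF_Task 1 = 2
ES_Task 2 = 0; EF_Task 2 = 6
ES_Task 3 = 0; EF_Task 3 = 15
ES_Task 4 = 15; EF_Task 4 = 15+3 = 18
ES_Task 5 = max(EF_Task 2=6, EF_Task 3=15) = 15; EF_Task 5 = 15+7 = 22
ES_Task 6 = max(EF_Task 2=6, EF_Task 3=15) = 15; EF_Task 6 = 15+13 = 28
ES_Task 7 = max(EF_Task 1=2, EF_Task 4=18, EF_Task 5=22, EF_Task 6=28) = 28; EF_Task 7 = 28+3 = 31
Expected project duration μ = 31 days. Critical path: Task 3 → Task 6 → Task 7.

Variance along critical path = 7.111 + 7.111 + 1.778 = 16.000; σ = √16.000 = 4.000 days.
Z = (35 − 31) / 4.000 = 1.000
P(T ≤ 35) = Φ(1.000) ≈ 0.841

0.841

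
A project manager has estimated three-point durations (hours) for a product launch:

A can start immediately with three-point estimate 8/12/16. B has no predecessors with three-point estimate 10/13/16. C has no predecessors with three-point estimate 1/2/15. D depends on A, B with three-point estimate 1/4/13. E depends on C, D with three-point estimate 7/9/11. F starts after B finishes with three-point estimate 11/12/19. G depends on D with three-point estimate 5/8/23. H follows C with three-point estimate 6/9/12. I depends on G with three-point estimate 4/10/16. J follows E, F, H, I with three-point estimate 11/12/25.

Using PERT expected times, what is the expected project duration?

te_A = (8 + 4·12 + 16)/6 = 72/6 = 12
te_B = (10 + 4·13 + 16)/6 = 78/6 = 13
te_C = (1 + 4·2 + 15)/6 = 24/6 = 4
te_D = (1 + 4·4 + 13)/6 = 30/6 = 5
te_E = (7 + 4·9 + 11)/6 = 54/6 = 9
te_F = (11 + 4·12 + 19)/6 = 78/6 = 13
te_G = (5 + 4·8 + 23)/6 = 60/6 = 10
te_H = (6 + 4·9 + 12)/6 = 54/6 = 9
te_I = (4 + 4·10 + 16)/6 = 60/6 = 10
te_J = (11 + 4·12 + 25)/6 = 84/6 = 14

Forward pass:
ES_A = 0; EF_A = 12
ES_B = 0; EF_B = 13
ES_C = 0; EF_C = 4
ES_D = max(EF_A=12, EF_B=13) = 13; EF_D = 13+5 = 18
ES_E = max(EF_C=4, EF_D=18) = 18; EF_E = 18+9 = 27
ES_F = 13; EF_F = 13+13 = 26
ES_G = 18; EF_G = 18+10 = 28
ES_H = 4; EF_H = 4+9 = 13
ES_I = 28; EF_I = 28+10 = 38
ES_J = max(EF_E=27, EF_F=26, EF_H=13, EF_I=38) = 38; EF_J = 38+14 = 52
Expected project duration μ = 52 hours. Critical path: B → D → G → I → J.

52 hours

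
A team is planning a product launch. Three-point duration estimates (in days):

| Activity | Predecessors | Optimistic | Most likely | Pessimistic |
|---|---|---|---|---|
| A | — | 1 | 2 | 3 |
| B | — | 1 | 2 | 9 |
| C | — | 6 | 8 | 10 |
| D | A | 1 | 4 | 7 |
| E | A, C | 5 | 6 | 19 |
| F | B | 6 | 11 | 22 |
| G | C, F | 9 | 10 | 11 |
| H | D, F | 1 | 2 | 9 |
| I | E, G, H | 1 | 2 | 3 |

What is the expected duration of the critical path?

te_A = (1 + 4·2 + 3)/6 = 12/6 = 2
te_B = (1 + 4·2 + 9)/6 = 18/6 = 3
te_C = (6 + 4·8 + 10)/6 = 48/6 = 8
te_D = (1 + 4·4 + 7)/6 = 24/6 = 4
te_E = (5 + 4·6 + 19)/6 = 48/6 = 8
te_F = (6 + 4·11 + 22)/6 = 72/6 = 12
te_G = (9 + 4·10 + 11)/6 = 60/6 = 10
te_H = (1 + 4·2 + 9)/6 = 18/6 = 3
te_I = (1 + 4·2 + 3)/6 = 12/6 = 2

Forward pass:
ES_A = 0; EF_A = 2
ES_B = 0; EF_B = 3
ES_C = 0; EF_C = 8
ES_D = 2; EF_D = 2+4 = 6
ES_E = max(EF_A=2, EF_C=8) = 8; EF_E = 8+8 = 16
ES_F = 3; EF_F = 3+12 = 15
ES_G = max(EF_C=8, EF_F=15) = 15; EF_G = 15+10 = 25
ES_H = max(EF_D=6, EF_F=15) = 15; EF_H = 15+3 = 18
ES_I = max(EF_E=16, EF_G=25, EF_H=18) = 25; EF_I = 25+2 = 27
Expected project duration μ = 27 days. Critical path: B → F → G → I.

27 days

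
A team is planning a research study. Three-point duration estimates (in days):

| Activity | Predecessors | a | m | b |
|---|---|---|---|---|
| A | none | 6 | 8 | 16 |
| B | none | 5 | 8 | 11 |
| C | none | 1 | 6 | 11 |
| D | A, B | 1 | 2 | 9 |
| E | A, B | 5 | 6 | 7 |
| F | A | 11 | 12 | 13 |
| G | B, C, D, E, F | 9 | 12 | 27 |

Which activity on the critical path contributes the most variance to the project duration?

te_A = (6 + 4·8 + 16)/6 = 54/6 = 9; σ²_A = ((16−6)/6)² = 2.778
te_B = (5 + 4·8 + 11)/6 = 48/6 = 8; σ²_B = ((11−5)/6)² = 1.000
te_C = (1 + 4·6 + 11)/6 = 36/6 = 6; σ²_C = ((11−1)/6)² = 2.778
te_D = (1 + 4·2 + 9)/6 = 18/6 = 3; σ²_D = ((9−1)/6)² = 1.778
te_E = (5 + 4·6 + 7)/6 = 36/6 = 6; σ²_E = ((7−5)/6)² = 0.111
te_F = (11 + 4·12 + 13)/6 = 72/6 = 12; σ²_F = ((13−11)/6)² = 0.111
te_G = (9 + 4·12 + 27)/6 = 84/6 = 14; σ²_G = ((27−9)/6)² = 9.000

Forward pass:
ES_A = 0; EF_A = 9
ES_B = 0; EF_B = 8
ES_C = 0; EF_C = 6
ES_D = max(EF_A=9, EF_B=8) = 9; EF_D = 9+3 = 12
ES_E = max(EF_A=9, EF_B=8) = 9; EF_E = 9+6 = 15
ES_F = 9; EF_F = 9+12 = 21
ES_G = max(EF_B=8, EF_C=6, EF_D=12, EF_E=15, EF_F=21) = 21; EF_G = 21+14 = 35
Expected project duration μ = 35 days. Critical path: A → F → G.

Variances on critical path: σ²_A=2.778, σ²_F=0.111, σ²_G=9.000.
Largest is σ²_G = 9.000.

G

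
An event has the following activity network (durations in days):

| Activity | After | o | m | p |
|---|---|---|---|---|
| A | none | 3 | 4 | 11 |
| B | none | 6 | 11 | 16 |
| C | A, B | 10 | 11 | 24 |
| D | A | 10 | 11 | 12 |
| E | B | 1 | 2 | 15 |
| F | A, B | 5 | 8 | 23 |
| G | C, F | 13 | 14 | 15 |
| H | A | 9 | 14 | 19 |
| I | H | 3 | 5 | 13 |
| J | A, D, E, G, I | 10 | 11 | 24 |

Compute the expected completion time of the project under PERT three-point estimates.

te_A = (3 + 4·4 + 11)/6 = 30/6 = 5
te_B = (6 + 4·11 + 16)/6 = 66/6 = 11
te_C = (10 + 4·11 + 24)/6 = 78/6 = 13
te_D = (10 + 4·11 + 12)/6 = 66/6 = 11
te_E = (1 + 4·2 + 15)/6 = 24/6 = 4
te_F = (5 + 4·8 + 23)/6 = 60/6 = 10
te_G = (13 + 4·14 + 15)/6 = 84/6 = 14
te_H = (9 + 4·14 + 19)/6 = 84/6 = 14
te_I = (3 + 4·5 + 13)/6 = 36/6 = 6
te_J = (10 + 4·11 + 24)/6 = 78/6 = 13

Forward pass:
ES_A = 0; EF_A = 5
ES_B = 0; EF_B = 11
ES_C = max(EF_A=5, EF_B=11) = 11; EF_C = 11+13 = 24
ES_D = 5; EF_D = 5+11 = 16
ES_E = 11; EF_E = 11+4 = 15
ES_F = max(EF_A=5, EF_B=11) = 11; EF_F = 11+10 = 21
ES_G = max(EF_C=24, EF_F=21) = 24; EF_G = 24+14 = 38
ES_H = 5; EF_H = 5+14 = 19
ES_I = 19; EF_I = 19+6 = 25
ES_J = max(EF_A=5, EF_D=16, EF_E=15, EF_G=38, EF_I=25) = 38; EF_J = 38+13 = 51
Expected project duration μ = 51 days. Critical path: B → C → G → J.

51 days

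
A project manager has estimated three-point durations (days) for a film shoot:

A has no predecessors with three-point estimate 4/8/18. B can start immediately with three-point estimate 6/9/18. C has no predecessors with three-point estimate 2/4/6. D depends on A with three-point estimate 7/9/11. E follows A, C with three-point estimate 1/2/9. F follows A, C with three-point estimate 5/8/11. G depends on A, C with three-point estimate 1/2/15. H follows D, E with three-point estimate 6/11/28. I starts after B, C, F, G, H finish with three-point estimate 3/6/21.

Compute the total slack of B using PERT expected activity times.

21 days

te_A = (4 + 4·8 + 18)/6 = 54/6 = 9
te_B = (6 + 4·9 + 18)/6 = 60/6 = 10
te_C = (2 + 4·4 + 6)/6 = 24/6 = 4
te_D = (7 + 4·9 + 11)/6 = 54/6 = 9
te_E = (1 + 4·2 + 9)/6 = 18/6 = 3
te_F = (5 + 4·8 + 11)/6 = 48/6 = 8
te_G = (1 + 4·2 + 15)/6 = 24/6 = 4
te_H = (6 + 4·11 + 28)/6 = 78/6 = 13
te_I = (3 + 4·6 + 21)/6 = 48/6 = 8

Forward pass:
ES_A = 0; EF_A = 9
ES_B = 0; EF_B = 10
ES_C = 0; EF_C = 4
ES_D = 9; EF_D = 9+9 = 18
ES_E = max(EF_A=9, EF_C=4) = 9; EF_E = 9+3 = 12
ES_F = max(EF_A=9, EF_C=4) = 9; EF_F = 9+8 = 17
ES_G = max(EF_A=9, EF_C=4) = 9; EF_G = 9+4 = 13
ES_H = max(EF_D=18, EF_E=12) = 18; EF_H = 18+13 = 31
ES_I = max(EF_B=10, EF_C=4, EF_F=17, EF_G=13, EF_H=31) = 31; EF_I = 31+8 = 39
Expected project duration μ = 39 days. Critical path: A → D → H → I.

Backward pass:
LF_I = 39; LS_I = 39−8 = 31
LF_H = LS_I = 31; LS_H = 31−13 = 18
LF_G = LS_I = 31; LS_G = 31−4 = 27
LF_F = LS_I = 31; LS_F = 31−8 = 23
LF_E = LS_H = 18; LS_E = 18−3 = 15
LF_D = LS_H = 18; LS_D = 18−9 = 9
LF_C = min(LS_E=15, LS_F=23, LS_G=27, LS_I=31) = 15; LS_C = 15−4 = 11
LF_B = LS_I = 31; LS_B = 31−10 = 21
LF_A = min(LS_D=9, LS_E=15, LS_F=23, LS_G=27) = 9; LS_A = 9−9 = 0
Slack_B = LS_B − ES_B = 21 − 0 = 21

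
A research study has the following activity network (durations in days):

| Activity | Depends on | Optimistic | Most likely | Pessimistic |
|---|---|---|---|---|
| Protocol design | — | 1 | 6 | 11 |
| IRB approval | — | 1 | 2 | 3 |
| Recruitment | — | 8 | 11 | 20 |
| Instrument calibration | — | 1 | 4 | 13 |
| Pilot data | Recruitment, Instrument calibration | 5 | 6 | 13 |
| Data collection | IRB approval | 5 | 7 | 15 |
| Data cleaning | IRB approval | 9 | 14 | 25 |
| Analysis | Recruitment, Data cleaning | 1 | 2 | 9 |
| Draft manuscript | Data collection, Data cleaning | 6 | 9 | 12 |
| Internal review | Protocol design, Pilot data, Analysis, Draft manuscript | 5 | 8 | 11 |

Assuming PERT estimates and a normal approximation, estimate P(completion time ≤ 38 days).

te_Protocol design = (1 + 4·6 + 11)/6 = 36/6 = 6; σ²_Protocol design = ((11−1)/6)² = 2.778
te_IRB approval = (1 + 4·2 + 3)/6 = 12/6 = 2; σ²_IRB approval = ((3−1)/6)² = 0.111
te_Recruitment = (8 + 4·11 + 20)/6 = 72/6 = 12; σ²_Recruitment = ((20−8)/6)² = 4.000
te_Instrument calibration = (1 + 4·4 + 13)/6 = 30/6 = 5; σ²_Instrument calibration = ((13−1)/6)² = 4.000
te_Pilot data = (5 + 4·6 + 13)/6 = 42/6 = 7; σ²_Pilot data = ((13−5)/6)² = 1.778
te_Data collection = (5 + 4·7 + 15)/6 = 48/6 = 8; σ²_Data collection = ((15−5)/6)² = 2.778
te_Data cleaning = (9 + 4·14 + 25)/6 = 90/6 = 15; σ²_Data cleaning = ((25−9)/6)² = 7.111
te_Analysis = (1 + 4·2 + 9)/6 = 18/6 = 3; σ²_Analysis = ((9−1)/6)² = 1.778
te_Draft manuscript = (6 + 4·9 + 12)/6 = 54/6 = 9; σ²_Draft manuscript = ((12−6)/6)² = 1.000
te_Internal review = (5 + 4·8 + 11)/6 = 48/6 = 8; σ²_Internal review = ((11−5)/6)² = 1.000

Forward pass:
ES_Protocol design = 0; EF_Protocol design = 6
ES_IRB approval = 0; EF_IRB approval = 2
ES_Recruitment = 0; EF_Recruitment = 12
ES_Instrument calibration = 0; EF_Instrument calibration = 5
ES_Pilot data = max(EF_Recruitment=12, EF_Instrument calibration=5) = 12; EF_Pilot data = 12+7 = 19
ES_Data collection = 2; EF_Data collection = 2+8 = 10
ES_Data cleaning = 2; EF_Data cleaning = 2+15 = 17
ES_Analysis = max(EF_Recruitment=12, EF_Data cleaning=17) = 17; EF_Analysis = 17+3 = 20
ES_Draft manuscript = max(EF_Data collection=10, EF_Data cleaning=17) = 17; EF_Draft manuscript = 17+9 = 26
ES_Internal review = max(EF_Protocol design=6, EF_Pilot data=19, EF_Analysis=20, EF_Draft manuscript=26) = 26; EF_Internal review = 26+8 = 34
Expected project duration μ = 34 days. Critical path: IRB approval → Data cleaning → Draft manuscript → Internal review.

Variance along critical path = 0.111 + 7.111 + 1.000 + 1.000 = 9.222; σ = √9.222 = 3.037 days.
Z = (38 − 34) / 3.037 = 1.317
P(T ≤ 38) = Φ(1.317) ≈ 0.906

0.906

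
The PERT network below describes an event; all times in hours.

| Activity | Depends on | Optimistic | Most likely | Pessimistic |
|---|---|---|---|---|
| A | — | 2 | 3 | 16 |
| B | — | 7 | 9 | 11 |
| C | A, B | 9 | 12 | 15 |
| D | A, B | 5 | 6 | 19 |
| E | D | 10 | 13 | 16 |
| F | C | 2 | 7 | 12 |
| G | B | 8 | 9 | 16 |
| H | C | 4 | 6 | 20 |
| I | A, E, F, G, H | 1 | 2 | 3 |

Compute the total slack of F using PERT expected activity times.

2 hours

te_A = (2 + 4·3 + 16)/6 = 30/6 = 5
te_B = (7 + 4·9 + 11)/6 = 54/6 = 9
te_C = (9 + 4·12 + 15)/6 = 72/6 = 12
te_D = (5 + 4·6 + 19)/6 = 48/6 = 8
te_E = (10 + 4·13 + 16)/6 = 78/6 = 13
te_F = (2 + 4·7 + 12)/6 = 42/6 = 7
te_G = (8 + 4·9 + 16)/6 = 60/6 = 10
te_H = (4 + 4·6 + 20)/6 = 48/6 = 8
te_I = (1 + 4·2 + 3)/6 = 12/6 = 2

Forward pass:
ES_A = 0; EF_A = 5
ES_B = 0; EF_B = 9
ES_C = max(EF_A=5, EF_B=9) = 9; EF_C = 9+12 = 21
ES_D = max(EF_A=5, EF_B=9) = 9; EF_D = 9+8 = 17
ES_E = 17; EF_E = 17+13 = 30
ES_F = 21; EF_F = 21+7 = 28
ES_G = 9; EF_G = 9+10 = 19
ES_H = 21; EF_H = 21+8 = 29
ES_I = max(EF_A=5, EF_E=30, EF_F=28, EF_G=19, EF_H=29) = 30; EF_I = 30+2 = 32
Expected project duration μ = 32 hours. Critical path: B → D → E → I.

Backward pass:
LF_I = 32; LS_I = 32−2 = 30
LF_H = LS_I = 30; LS_H = 30−8 = 22
LF_G = LS_I = 30; LS_G = 30−10 = 20
LF_F = LS_I = 30; LS_F = 30−7 = 23
LF_E = LS_I = 30; LS_E = 30−13 = 17
LF_D = LS_E = 17; LS_D = 17−8 = 9
LF_C = min(LS_F=23, LS_H=22) = 22; LS_C = 22−12 = 10
LF_B = min(LS_C=10, LS_D=9, LS_G=20) = 9; LS_B = 9−9 = 0
LF_A = min(LS_C=10, LS_D=9, LS_I=30) = 9; LS_A = 9−5 = 4
Slack_F = LS_F − ES_F = 23 − 21 = 2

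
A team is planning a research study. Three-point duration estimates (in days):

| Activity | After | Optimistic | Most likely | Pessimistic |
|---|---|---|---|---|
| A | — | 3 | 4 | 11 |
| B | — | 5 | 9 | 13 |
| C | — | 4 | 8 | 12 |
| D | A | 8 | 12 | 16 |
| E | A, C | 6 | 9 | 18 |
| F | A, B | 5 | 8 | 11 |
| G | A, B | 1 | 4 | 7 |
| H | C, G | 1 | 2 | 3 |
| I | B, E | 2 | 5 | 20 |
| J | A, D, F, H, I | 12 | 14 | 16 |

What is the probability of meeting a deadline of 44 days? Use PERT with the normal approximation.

te_A = (3 + 4·4 + 11)/6 = 30/6 = 5; σ²_A = ((11−3)/6)² = 1.778
te_B = (5 + 4·9 + 13)/6 = 54/6 = 9; σ²_B = ((13−5)/6)² = 1.778
te_C = (4 + 4·8 + 12)/6 = 48/6 = 8; σ²_C = ((12−4)/6)² = 1.778
te_D = (8 + 4·12 + 16)/6 = 72/6 = 12; σ²_D = ((16−8)/6)² = 1.778
te_E = (6 + 4·9 + 18)/6 = 60/6 = 10; σ²_E = ((18−6)/6)² = 4.000
te_F = (5 + 4·8 + 11)/6 = 48/6 = 8; σ²_F = ((11−5)/6)² = 1.000
te_G = (1 + 4·4 + 7)/6 = 24/6 = 4; σ²_G = ((7−1)/6)² = 1.000
te_H = (1 + 4·2 + 3)/6 = 12/6 = 2; σ²_H = ((3−1)/6)² = 0.111
te_I = (2 + 4·5 + 20)/6 = 42/6 = 7; σ²_I = ((20−2)/6)² = 9.000
te_J = (12 + 4·14 + 16)/6 = 84/6 = 14; σ²_J = ((16−12)/6)² = 0.444

Forward pass:
ES_A = 0; EF_A = 5
ES_B = 0; EF_B = 9
ES_C = 0; EF_C = 8
ES_D = 5; EF_D = 5+12 = 17
ES_E = max(EF_A=5, EF_C=8) = 8; EF_E = 8+10 = 18
ES_F = max(EF_A=5, EF_B=9) = 9; EF_F = 9+8 = 17
ES_G = max(EF_A=5, EF_B=9) = 9; EF_G = 9+4 = 13
ES_H = max(EF_C=8, EF_G=13) = 13; EF_H = 13+2 = 15
ES_I = max(EF_B=9, EF_E=18) = 18; EF_I = 18+7 = 25
ES_J = max(EF_A=5, EF_D=17, EF_F=17, EF_H=15, EF_I=25) = 25; EF_J = 25+14 = 39
Expected project duration μ = 39 days. Critical path: C → E → I → J.

Variance along critical path = 1.778 + 4.000 + 9.000 + 0.444 = 15.222; σ = √15.222 = 3.902 days.
Z = (44 − 39) / 3.902 = 1.282
P(T ≤ 44) = Φ(1.282) ≈ 0.900

0.900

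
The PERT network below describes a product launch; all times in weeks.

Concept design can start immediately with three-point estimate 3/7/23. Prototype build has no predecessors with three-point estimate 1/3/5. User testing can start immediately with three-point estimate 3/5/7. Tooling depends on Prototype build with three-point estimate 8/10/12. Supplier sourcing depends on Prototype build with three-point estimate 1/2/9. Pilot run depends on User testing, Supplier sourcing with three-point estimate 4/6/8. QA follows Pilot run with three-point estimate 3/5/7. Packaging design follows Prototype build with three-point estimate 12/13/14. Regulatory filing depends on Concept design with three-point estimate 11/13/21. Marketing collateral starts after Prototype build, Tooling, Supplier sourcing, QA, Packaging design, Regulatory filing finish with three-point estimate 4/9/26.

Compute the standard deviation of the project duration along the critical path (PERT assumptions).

5.23 weeks

te_Concept design = (3 + 4·7 + 23)/6 = 54/6 = 9; σ²_Concept design = ((23−3)/6)² = 11.111
te_Prototype build = (1 + 4·3 + 5)/6 = 18/6 = 3; σ²_Prototype build = ((5−1)/6)² = 0.444
te_User testing = (3 + 4·5 + 7)/6 = 30/6 = 5; σ²_User testing = ((7−3)/6)² = 0.444
te_Tooling = (8 + 4·10 + 12)/6 = 60/6 = 10; σ²_Tooling = ((12−8)/6)² = 0.444
te_Supplier sourcing = (1 + 4·2 + 9)/6 = 18/6 = 3; σ²_Supplier sourcing = ((9−1)/6)² = 1.778
te_Pilot run = (4 + 4·6 + 8)/6 = 36/6 = 6; σ²_Pilot run = ((8−4)/6)² = 0.444
te_QA = (3 + 4·5 + 7)/6 = 30/6 = 5; σ²_QA = ((7−3)/6)² = 0.444
te_Packaging design = (12 + 4·13 + 14)/6 = 78/6 = 13; σ²_Packaging design = ((14−12)/6)² = 0.111
te_Regulatory filing = (11 + 4·13 + 21)/6 = 84/6 = 14; σ²_Regulatory filing = ((21−11)/6)² = 2.778
te_Marketing collateral = (4 + 4·9 + 26)/6 = 66/6 = 11; σ²_Marketing collateral = ((26−4)/6)² = 13.444

Forward pass:
ES_Concept design = 0; EF_Concept design = 9
ES_Prototype build = 0; EF_Prototype build = 3
ES_User testing = 0; EF_User testing = 5
ES_Tooling = 3; EF_Tooling = 3+10 = 13
ES_Supplier sourcing = 3; EF_Supplier sourcing = 3+3 = 6
ES_Pilot run = max(EF_User testing=5, EF_Supplier sourcing=6) = 6; EF_Pilot run = 6+6 = 12
ES_QA = 12; EF_QA = 12+5 = 17
ES_Packaging design = 3; EF_Packaging design = 3+13 = 16
ES_Regulatory filing = 9; EF_Regulatory filing = 9+14 = 23
ES_Marketing collateral = max(EF_Prototype build=3, EF_Tooling=13, EF_Supplier sourcing=6, EF_QA=17, EF_Packaging design=16, EF_Regulatory filing=23) = 23; EF_Marketing collateral = 23+11 = 34
Expected project duration μ = 34 weeks. Critical path: Concept design → Regulatory filing → Marketing collateral.

Variance along critical path = 11.111 + 2.778 + 13.444 = 27.333
σ = √27.333 = 5.228 weeks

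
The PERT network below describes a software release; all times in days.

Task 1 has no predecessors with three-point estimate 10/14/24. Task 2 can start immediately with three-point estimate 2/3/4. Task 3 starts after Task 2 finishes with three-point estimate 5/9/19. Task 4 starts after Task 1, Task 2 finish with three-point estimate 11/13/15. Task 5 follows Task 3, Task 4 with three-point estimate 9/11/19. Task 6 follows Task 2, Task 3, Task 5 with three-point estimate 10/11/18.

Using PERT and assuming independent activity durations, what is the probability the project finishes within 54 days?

0.732

te_Task 1 = (10 + 4·14 + 24)/6 = 90/6 = 15; σ²_Task 1 = ((24−10)/6)² = 5.444
te_Task 2 = (2 + 4·3 + 4)/6 = 18/6 = 3; σ²_Task 2 = ((4−2)/6)² = 0.111
te_Task 3 = (5 + 4·9 + 19)/6 = 60/6 = 10; σ²_Task 3 = ((19−5)/6)² = 5.444
te_Task 4 = (11 + 4·13 + 15)/6 = 78/6 = 13; σ²_Task 4 = ((15−11)/6)² = 0.444
te_Task 5 = (9 + 4·11 + 19)/6 = 72/6 = 12; σ²_Task 5 = ((19−9)/6)² = 2.778
te_Task 6 = (10 + 4·11 + 18)/6 = 72/6 = 12; σ²_Task 6 = ((18−10)/6)² = 1.778

Forward pass:
ES_Task 1 = 0; EF_Task 1 = 15
ES_Task 2 = 0; EF_Task 2 = 3
ES_Task 3 = 3; EF_Task 3 = 3+10 = 13
ES_Task 4 = max(EF_Task 1=15, EF_Task 2=3) = 15; EF_Task 4 = 15+13 = 28
ES_Task 5 = max(EF_Task 3=13, EF_Task 4=28) = 28; EF_Task 5 = 28+12 = 40
ES_Task 6 = max(EF_Task 2=3, EF_Task 3=13, EF_Task 5=40) = 40; EF_Task 6 = 40+12 = 52
Expected project duration μ = 52 days. Critical path: Task 1 → Task 4 → Task 5 → Task 6.

Variance along critical path = 5.444 + 0.444 + 2.778 + 1.778 = 10.444; σ = √10.444 = 3.232 days.
Z = (54 − 52) / 3.232 = 0.619
P(T ≤ 54) = Φ(0.619) ≈ 0.732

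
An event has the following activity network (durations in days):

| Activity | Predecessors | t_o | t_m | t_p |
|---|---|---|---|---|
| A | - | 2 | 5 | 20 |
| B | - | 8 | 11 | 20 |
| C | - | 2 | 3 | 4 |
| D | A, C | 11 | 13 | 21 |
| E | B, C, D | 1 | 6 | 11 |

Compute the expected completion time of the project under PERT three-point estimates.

te_A = (2 + 4·5 + 20)/6 = 42/6 = 7
te_B = (8 + 4·11 + 20)/6 = 72/6 = 12
te_C = (2 + 4·3 + 4)/6 = 18/6 = 3
te_D = (11 + 4·13 + 21)/6 = 84/6 = 14
te_E = (1 + 4·6 + 11)/6 = 36/6 = 6

Forward pass:
ES_A = 0; EF_A = 7
ES_B = 0; EF_B = 12
ES_C = 0; EF_C = 3
ES_D = max(EF_A=7, EF_C=3) = 7; EF_D = 7+14 = 21
ES_E = max(EF_B=12, EF_C=3, EF_D=21) = 21; EF_E = 21+6 = 27
Expected project duration μ = 27 days. Critical path: A → D → E.

27 days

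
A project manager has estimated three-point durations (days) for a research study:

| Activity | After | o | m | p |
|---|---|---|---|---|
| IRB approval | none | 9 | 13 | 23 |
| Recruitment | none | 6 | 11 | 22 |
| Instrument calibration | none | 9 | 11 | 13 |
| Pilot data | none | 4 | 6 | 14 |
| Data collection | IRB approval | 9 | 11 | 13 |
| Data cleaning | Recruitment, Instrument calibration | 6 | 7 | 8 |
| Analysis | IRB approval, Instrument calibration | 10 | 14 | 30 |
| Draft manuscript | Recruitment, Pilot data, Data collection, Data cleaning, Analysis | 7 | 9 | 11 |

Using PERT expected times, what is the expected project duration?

te_IRB approval = (9 + 4·13 + 23)/6 = 84/6 = 14
te_Recruitment = (6 + 4·11 + 22)/6 = 72/6 = 12
te_Instrument calibration = (9 + 4·11 + 13)/6 = 66/6 = 11
te_Pilot data = (4 + 4·6 + 14)/6 = 42/6 = 7
te_Data collection = (9 + 4·11 + 13)/6 = 66/6 = 11
te_Data cleaning = (6 + 4·7 + 8)/6 = 42/6 = 7
te_Analysis = (10 + 4·14 + 30)/6 = 96/6 = 16
te_Draft manuscript = (7 + 4·9 + 11)/6 = 54/6 = 9

Forward pass:
ES_IRB approval = 0; EF_IRB approval = 14
ES_Recruitment = 0; EF_Recruitment = 12
ES_Instrument calibration = 0; EF_Instrument calibration = 11
ES_Pilot data = 0; EF_Pilot data = 7
ES_Data collection = 14; EF_Data collection = 14+11 = 25
ES_Data cleaning = max(EF_Recruitment=12, EF_Instrument calibration=11) = 12; EF_Data cleaning = 12+7 = 19
ES_Analysis = max(EF_IRB approval=14, EF_Instrument calibration=11) = 14; EF_Analysis = 14+16 = 30
ES_Draft manuscript = max(EF_Recruitment=12, EF_Pilot data=7, EF_Data collection=25, EF_Data cleaning=19, EF_Analysis=30) = 30; EF_Draft manuscript = 30+9 = 39
Expected project duration μ = 39 days. Critical path: IRB approval → Analysis → Draft manuscript.

39 days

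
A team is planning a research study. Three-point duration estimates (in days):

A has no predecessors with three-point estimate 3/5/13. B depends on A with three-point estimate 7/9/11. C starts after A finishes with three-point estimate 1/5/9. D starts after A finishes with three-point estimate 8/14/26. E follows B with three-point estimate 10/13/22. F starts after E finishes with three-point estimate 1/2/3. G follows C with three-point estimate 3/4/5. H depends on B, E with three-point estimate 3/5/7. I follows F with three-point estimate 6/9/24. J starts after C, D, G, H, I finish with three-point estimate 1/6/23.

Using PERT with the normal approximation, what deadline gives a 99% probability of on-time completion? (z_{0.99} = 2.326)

62.7 days

te_A = (3 + 4·5 + 13)/6 = 36/6 = 6; σ²_A = ((13−3)/6)² = 2.778
te_B = (7 + 4·9 + 11)/6 = 54/6 = 9; σ²_B = ((11−7)/6)² = 0.444
te_C = (1 + 4·5 + 9)/6 = 30/6 = 5; σ²_C = ((9−1)/6)² = 1.778
te_D = (8 + 4·14 + 26)/6 = 90/6 = 15; σ²_D = ((26−8)/6)² = 9.000
te_E = (10 + 4·13 + 22)/6 = 84/6 = 14; σ²_E = ((22−10)/6)² = 4.000
te_F = (1 + 4·2 + 3)/6 = 12/6 = 2; σ²_F = ((3−1)/6)² = 0.111
te_G = (3 + 4·4 + 5)/6 = 24/6 = 4; σ²_G = ((5−3)/6)² = 0.111
te_H = (3 + 4·5 + 7)/6 = 30/6 = 5; σ²_H = ((7−3)/6)² = 0.444
te_I = (6 + 4·9 + 24)/6 = 66/6 = 11; σ²_I = ((24−6)/6)² = 9.000
te_J = (1 + 4·6 + 23)/6 = 48/6 = 8; σ²_J = ((23−1)/6)² = 13.444

Forward pass:
ES_A = 0; EF_A = 6
ES_B = 6; EF_B = 6+9 = 15
ES_C = 6; EF_C = 6+5 = 11
ES_D = 6; EF_D = 6+15 = 21
ES_E = 15; EF_E = 15+14 = 29
ES_F = 29; EF_F = 29+2 = 31
ES_G = 11; EF_G = 11+4 = 15
ES_H = max(EF_B=15, EF_E=29) = 29; EF_H = 29+5 = 34
ES_I = 31; EF_I = 31+11 = 42
ES_J = max(EF_C=11, EF_D=21, EF_G=15, EF_H=34, EF_I=42) = 42; EF_J = 42+8 = 50
Expected project duration μ = 50 days. Critical path: A → B → E → F → I → J.

Variance along critical path = 2.778 + 0.444 + 4.000 + 0.111 + 9.000 + 13.444 = 29.778; σ = 5.457 days.
D = μ + z·σ = 50 + 2.326·5.457 = 62.7 days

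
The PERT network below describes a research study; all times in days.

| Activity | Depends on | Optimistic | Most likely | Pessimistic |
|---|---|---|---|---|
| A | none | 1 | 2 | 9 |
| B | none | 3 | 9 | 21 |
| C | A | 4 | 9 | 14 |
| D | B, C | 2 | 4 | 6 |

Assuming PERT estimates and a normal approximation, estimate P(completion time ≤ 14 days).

0.186

te_A = (1 + 4·2 + 9)/6 = 18/6 = 3; σ²_A = ((9−1)/6)² = 1.778
te_B = (3 + 4·9 + 21)/6 = 60/6 = 10; σ²_B = ((21−3)/6)² = 9.000
te_C = (4 + 4·9 + 14)/6 = 54/6 = 9; σ²_C = ((14−4)/6)² = 2.778
te_D = (2 + 4·4 + 6)/6 = 24/6 = 4; σ²_D = ((6−2)/6)² = 0.444

Forward pass:
ES_A = 0; EF_A = 3
ES_B = 0; EF_B = 10
ES_C = 3; EF_C = 3+9 = 12
ES_D = max(EF_B=10, EF_C=12) = 12; EF_D = 12+4 = 16
Expected project duration μ = 16 days. Critical path: A → C → D.

Variance along critical path = 1.778 + 2.778 + 0.444 = 5.000; σ = √5.000 = 2.236 days.
Z = (14 − 16) / 2.236 = -0.894
P(T ≤ 14) = Φ(-0.894) ≈ 0.186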